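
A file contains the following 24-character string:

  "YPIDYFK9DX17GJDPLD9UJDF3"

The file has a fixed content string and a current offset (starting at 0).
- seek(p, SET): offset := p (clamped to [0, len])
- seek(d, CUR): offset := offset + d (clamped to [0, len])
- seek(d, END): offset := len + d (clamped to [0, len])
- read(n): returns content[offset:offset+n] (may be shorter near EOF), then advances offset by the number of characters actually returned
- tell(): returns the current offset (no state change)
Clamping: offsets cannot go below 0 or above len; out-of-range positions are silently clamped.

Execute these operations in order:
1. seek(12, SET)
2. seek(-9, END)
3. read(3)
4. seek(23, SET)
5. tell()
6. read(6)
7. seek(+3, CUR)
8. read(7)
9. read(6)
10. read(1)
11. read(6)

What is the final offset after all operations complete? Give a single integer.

Answer: 24

Derivation:
After 1 (seek(12, SET)): offset=12
After 2 (seek(-9, END)): offset=15
After 3 (read(3)): returned 'PLD', offset=18
After 4 (seek(23, SET)): offset=23
After 5 (tell()): offset=23
After 6 (read(6)): returned '3', offset=24
After 7 (seek(+3, CUR)): offset=24
After 8 (read(7)): returned '', offset=24
After 9 (read(6)): returned '', offset=24
After 10 (read(1)): returned '', offset=24
After 11 (read(6)): returned '', offset=24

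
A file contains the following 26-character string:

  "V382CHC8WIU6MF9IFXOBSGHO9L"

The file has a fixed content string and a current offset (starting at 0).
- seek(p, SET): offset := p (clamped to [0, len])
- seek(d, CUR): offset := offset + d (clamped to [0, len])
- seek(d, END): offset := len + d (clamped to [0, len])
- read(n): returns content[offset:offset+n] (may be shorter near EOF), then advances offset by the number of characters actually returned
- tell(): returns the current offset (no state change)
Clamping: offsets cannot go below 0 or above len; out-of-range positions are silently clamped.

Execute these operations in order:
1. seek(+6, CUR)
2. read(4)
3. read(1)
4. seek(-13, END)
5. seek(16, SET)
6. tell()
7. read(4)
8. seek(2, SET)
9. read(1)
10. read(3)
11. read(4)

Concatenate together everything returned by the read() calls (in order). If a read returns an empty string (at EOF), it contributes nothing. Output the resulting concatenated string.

After 1 (seek(+6, CUR)): offset=6
After 2 (read(4)): returned 'C8WI', offset=10
After 3 (read(1)): returned 'U', offset=11
After 4 (seek(-13, END)): offset=13
After 5 (seek(16, SET)): offset=16
After 6 (tell()): offset=16
After 7 (read(4)): returned 'FXOB', offset=20
After 8 (seek(2, SET)): offset=2
After 9 (read(1)): returned '8', offset=3
After 10 (read(3)): returned '2CH', offset=6
After 11 (read(4)): returned 'C8WI', offset=10

Answer: C8WIUFXOB82CHC8WI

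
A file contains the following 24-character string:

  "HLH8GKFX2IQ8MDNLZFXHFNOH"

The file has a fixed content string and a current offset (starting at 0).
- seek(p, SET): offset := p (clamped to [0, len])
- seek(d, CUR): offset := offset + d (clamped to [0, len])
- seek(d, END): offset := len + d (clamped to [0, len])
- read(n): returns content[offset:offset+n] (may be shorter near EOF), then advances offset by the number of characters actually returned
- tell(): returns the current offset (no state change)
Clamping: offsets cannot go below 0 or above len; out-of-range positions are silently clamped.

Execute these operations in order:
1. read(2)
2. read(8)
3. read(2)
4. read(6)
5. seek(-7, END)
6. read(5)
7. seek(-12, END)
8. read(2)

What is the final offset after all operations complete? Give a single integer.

Answer: 14

Derivation:
After 1 (read(2)): returned 'HL', offset=2
After 2 (read(8)): returned 'H8GKFX2I', offset=10
After 3 (read(2)): returned 'Q8', offset=12
After 4 (read(6)): returned 'MDNLZF', offset=18
After 5 (seek(-7, END)): offset=17
After 6 (read(5)): returned 'FXHFN', offset=22
After 7 (seek(-12, END)): offset=12
After 8 (read(2)): returned 'MD', offset=14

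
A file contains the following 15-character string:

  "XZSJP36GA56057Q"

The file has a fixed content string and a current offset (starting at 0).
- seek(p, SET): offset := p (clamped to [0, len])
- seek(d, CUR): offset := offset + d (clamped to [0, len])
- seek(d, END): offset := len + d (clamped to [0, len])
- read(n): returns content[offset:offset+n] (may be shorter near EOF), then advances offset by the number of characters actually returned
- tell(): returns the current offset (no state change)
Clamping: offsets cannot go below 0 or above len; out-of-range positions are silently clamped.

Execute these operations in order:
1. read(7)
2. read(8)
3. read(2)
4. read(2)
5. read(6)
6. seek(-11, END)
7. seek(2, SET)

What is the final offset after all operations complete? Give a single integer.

Answer: 2

Derivation:
After 1 (read(7)): returned 'XZSJP36', offset=7
After 2 (read(8)): returned 'GA56057Q', offset=15
After 3 (read(2)): returned '', offset=15
After 4 (read(2)): returned '', offset=15
After 5 (read(6)): returned '', offset=15
After 6 (seek(-11, END)): offset=4
After 7 (seek(2, SET)): offset=2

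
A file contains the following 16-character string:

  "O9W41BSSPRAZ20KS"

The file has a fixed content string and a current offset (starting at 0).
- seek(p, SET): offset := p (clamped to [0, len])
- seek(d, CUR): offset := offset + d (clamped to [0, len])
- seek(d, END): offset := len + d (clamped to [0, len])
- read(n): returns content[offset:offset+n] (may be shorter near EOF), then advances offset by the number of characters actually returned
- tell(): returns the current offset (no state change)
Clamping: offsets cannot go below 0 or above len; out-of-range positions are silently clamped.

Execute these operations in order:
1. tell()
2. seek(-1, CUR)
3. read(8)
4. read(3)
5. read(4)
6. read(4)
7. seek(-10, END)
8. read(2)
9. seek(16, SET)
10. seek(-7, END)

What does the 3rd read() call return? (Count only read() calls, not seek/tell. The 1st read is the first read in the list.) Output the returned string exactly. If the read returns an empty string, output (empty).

Answer: Z20K

Derivation:
After 1 (tell()): offset=0
After 2 (seek(-1, CUR)): offset=0
After 3 (read(8)): returned 'O9W41BSS', offset=8
After 4 (read(3)): returned 'PRA', offset=11
After 5 (read(4)): returned 'Z20K', offset=15
After 6 (read(4)): returned 'S', offset=16
After 7 (seek(-10, END)): offset=6
After 8 (read(2)): returned 'SS', offset=8
After 9 (seek(16, SET)): offset=16
After 10 (seek(-7, END)): offset=9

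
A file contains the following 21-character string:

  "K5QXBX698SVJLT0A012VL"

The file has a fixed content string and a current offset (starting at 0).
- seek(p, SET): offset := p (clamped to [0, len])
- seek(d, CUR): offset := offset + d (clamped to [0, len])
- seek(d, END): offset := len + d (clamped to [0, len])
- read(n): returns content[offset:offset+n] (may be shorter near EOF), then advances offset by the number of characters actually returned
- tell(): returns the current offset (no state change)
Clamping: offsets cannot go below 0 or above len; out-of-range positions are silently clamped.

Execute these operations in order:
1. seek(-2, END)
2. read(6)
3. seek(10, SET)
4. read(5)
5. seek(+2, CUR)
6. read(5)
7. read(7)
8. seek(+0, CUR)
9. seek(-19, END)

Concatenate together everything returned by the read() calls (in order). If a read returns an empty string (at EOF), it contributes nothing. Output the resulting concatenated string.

Answer: VLVJLT012VL

Derivation:
After 1 (seek(-2, END)): offset=19
After 2 (read(6)): returned 'VL', offset=21
After 3 (seek(10, SET)): offset=10
After 4 (read(5)): returned 'VJLT0', offset=15
After 5 (seek(+2, CUR)): offset=17
After 6 (read(5)): returned '12VL', offset=21
After 7 (read(7)): returned '', offset=21
After 8 (seek(+0, CUR)): offset=21
After 9 (seek(-19, END)): offset=2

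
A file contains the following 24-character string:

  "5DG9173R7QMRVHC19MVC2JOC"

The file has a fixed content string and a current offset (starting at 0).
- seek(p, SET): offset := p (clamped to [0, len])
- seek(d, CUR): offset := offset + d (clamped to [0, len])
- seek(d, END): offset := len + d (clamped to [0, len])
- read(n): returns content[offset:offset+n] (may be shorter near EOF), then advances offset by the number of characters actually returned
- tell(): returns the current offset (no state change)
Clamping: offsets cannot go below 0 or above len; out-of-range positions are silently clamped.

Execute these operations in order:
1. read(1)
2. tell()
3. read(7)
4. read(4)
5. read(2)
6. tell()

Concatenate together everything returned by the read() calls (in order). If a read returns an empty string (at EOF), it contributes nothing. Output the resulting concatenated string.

Answer: 5DG9173R7QMRVH

Derivation:
After 1 (read(1)): returned '5', offset=1
After 2 (tell()): offset=1
After 3 (read(7)): returned 'DG9173R', offset=8
After 4 (read(4)): returned '7QMR', offset=12
After 5 (read(2)): returned 'VH', offset=14
After 6 (tell()): offset=14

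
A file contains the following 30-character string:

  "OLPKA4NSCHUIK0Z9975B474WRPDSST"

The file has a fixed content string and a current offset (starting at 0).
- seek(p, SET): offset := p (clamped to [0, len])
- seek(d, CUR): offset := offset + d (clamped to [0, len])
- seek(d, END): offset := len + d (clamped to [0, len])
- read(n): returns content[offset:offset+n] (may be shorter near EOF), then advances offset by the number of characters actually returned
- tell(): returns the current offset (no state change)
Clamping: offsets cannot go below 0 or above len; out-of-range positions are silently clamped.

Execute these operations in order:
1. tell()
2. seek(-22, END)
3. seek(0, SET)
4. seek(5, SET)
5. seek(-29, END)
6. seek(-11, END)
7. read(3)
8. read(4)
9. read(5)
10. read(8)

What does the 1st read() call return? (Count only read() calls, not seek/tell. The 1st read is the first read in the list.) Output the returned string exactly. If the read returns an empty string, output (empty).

Answer: B47

Derivation:
After 1 (tell()): offset=0
After 2 (seek(-22, END)): offset=8
After 3 (seek(0, SET)): offset=0
After 4 (seek(5, SET)): offset=5
After 5 (seek(-29, END)): offset=1
After 6 (seek(-11, END)): offset=19
After 7 (read(3)): returned 'B47', offset=22
After 8 (read(4)): returned '4WRP', offset=26
After 9 (read(5)): returned 'DSST', offset=30
After 10 (read(8)): returned '', offset=30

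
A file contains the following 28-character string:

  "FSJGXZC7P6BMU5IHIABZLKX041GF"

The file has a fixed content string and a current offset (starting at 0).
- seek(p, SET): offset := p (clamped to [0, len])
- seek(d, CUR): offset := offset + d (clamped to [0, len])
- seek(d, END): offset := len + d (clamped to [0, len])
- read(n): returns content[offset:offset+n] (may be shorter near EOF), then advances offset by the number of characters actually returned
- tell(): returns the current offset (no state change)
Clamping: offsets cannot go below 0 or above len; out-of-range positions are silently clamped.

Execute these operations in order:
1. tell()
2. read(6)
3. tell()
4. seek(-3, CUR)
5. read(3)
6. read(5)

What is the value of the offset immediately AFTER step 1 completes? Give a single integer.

After 1 (tell()): offset=0

Answer: 0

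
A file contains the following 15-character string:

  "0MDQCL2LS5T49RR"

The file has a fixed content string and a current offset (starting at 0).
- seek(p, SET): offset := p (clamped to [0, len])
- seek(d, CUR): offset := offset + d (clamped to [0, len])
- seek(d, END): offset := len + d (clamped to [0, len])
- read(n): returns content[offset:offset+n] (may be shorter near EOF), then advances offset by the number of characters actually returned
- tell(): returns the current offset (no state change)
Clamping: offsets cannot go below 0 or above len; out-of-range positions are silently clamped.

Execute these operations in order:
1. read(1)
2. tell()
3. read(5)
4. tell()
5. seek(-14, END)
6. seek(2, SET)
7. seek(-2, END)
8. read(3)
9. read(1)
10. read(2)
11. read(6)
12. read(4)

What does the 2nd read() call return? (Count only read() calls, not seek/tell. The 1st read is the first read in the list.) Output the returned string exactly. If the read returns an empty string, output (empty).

Answer: MDQCL

Derivation:
After 1 (read(1)): returned '0', offset=1
After 2 (tell()): offset=1
After 3 (read(5)): returned 'MDQCL', offset=6
After 4 (tell()): offset=6
After 5 (seek(-14, END)): offset=1
After 6 (seek(2, SET)): offset=2
After 7 (seek(-2, END)): offset=13
After 8 (read(3)): returned 'RR', offset=15
After 9 (read(1)): returned '', offset=15
After 10 (read(2)): returned '', offset=15
After 11 (read(6)): returned '', offset=15
After 12 (read(4)): returned '', offset=15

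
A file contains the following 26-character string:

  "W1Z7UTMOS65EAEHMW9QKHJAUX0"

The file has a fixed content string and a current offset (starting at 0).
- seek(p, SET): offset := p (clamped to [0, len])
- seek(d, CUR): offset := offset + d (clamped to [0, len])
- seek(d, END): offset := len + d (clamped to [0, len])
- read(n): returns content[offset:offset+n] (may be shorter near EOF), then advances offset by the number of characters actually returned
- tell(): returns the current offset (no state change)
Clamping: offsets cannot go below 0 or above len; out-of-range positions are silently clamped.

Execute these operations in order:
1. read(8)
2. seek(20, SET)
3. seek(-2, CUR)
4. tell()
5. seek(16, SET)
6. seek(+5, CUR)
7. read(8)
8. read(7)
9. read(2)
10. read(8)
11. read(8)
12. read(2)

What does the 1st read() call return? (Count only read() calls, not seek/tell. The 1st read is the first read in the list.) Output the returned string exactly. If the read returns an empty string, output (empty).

After 1 (read(8)): returned 'W1Z7UTMO', offset=8
After 2 (seek(20, SET)): offset=20
After 3 (seek(-2, CUR)): offset=18
After 4 (tell()): offset=18
After 5 (seek(16, SET)): offset=16
After 6 (seek(+5, CUR)): offset=21
After 7 (read(8)): returned 'JAUX0', offset=26
After 8 (read(7)): returned '', offset=26
After 9 (read(2)): returned '', offset=26
After 10 (read(8)): returned '', offset=26
After 11 (read(8)): returned '', offset=26
After 12 (read(2)): returned '', offset=26

Answer: W1Z7UTMO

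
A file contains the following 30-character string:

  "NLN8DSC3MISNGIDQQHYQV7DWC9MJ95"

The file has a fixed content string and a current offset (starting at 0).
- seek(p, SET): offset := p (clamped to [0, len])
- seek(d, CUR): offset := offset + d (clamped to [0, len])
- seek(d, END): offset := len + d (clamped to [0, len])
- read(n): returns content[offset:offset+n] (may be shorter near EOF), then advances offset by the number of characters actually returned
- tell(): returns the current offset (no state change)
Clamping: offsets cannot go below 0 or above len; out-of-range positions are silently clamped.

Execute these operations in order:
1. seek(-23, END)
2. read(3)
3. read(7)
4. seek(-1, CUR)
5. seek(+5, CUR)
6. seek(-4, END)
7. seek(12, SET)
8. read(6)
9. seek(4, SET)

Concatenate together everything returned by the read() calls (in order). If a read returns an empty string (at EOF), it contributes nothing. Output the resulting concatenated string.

Answer: 3MISNGIDQQGIDQQH

Derivation:
After 1 (seek(-23, END)): offset=7
After 2 (read(3)): returned '3MI', offset=10
After 3 (read(7)): returned 'SNGIDQQ', offset=17
After 4 (seek(-1, CUR)): offset=16
After 5 (seek(+5, CUR)): offset=21
After 6 (seek(-4, END)): offset=26
After 7 (seek(12, SET)): offset=12
After 8 (read(6)): returned 'GIDQQH', offset=18
After 9 (seek(4, SET)): offset=4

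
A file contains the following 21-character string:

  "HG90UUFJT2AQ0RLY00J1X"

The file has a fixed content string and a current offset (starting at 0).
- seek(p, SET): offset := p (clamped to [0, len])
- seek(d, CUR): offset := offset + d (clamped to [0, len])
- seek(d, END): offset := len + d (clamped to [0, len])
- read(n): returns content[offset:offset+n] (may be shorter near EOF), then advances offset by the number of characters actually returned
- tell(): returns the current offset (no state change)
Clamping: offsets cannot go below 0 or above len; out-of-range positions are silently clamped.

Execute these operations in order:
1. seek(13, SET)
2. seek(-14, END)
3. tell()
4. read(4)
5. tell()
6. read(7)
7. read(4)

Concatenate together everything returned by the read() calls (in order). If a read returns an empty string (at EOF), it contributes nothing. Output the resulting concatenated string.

Answer: JT2AQ0RLY00J1X

Derivation:
After 1 (seek(13, SET)): offset=13
After 2 (seek(-14, END)): offset=7
After 3 (tell()): offset=7
After 4 (read(4)): returned 'JT2A', offset=11
After 5 (tell()): offset=11
After 6 (read(7)): returned 'Q0RLY00', offset=18
After 7 (read(4)): returned 'J1X', offset=21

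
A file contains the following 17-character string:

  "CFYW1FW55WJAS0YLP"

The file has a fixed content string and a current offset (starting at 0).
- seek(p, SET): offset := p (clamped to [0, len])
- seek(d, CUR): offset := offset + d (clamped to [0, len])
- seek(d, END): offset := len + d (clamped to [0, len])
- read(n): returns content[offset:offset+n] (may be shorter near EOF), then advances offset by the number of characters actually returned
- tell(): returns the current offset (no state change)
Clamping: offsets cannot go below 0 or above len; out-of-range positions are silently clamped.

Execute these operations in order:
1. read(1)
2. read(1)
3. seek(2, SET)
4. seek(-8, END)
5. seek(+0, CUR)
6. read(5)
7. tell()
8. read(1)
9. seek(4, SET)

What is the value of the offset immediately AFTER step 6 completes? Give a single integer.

Answer: 14

Derivation:
After 1 (read(1)): returned 'C', offset=1
After 2 (read(1)): returned 'F', offset=2
After 3 (seek(2, SET)): offset=2
After 4 (seek(-8, END)): offset=9
After 5 (seek(+0, CUR)): offset=9
After 6 (read(5)): returned 'WJAS0', offset=14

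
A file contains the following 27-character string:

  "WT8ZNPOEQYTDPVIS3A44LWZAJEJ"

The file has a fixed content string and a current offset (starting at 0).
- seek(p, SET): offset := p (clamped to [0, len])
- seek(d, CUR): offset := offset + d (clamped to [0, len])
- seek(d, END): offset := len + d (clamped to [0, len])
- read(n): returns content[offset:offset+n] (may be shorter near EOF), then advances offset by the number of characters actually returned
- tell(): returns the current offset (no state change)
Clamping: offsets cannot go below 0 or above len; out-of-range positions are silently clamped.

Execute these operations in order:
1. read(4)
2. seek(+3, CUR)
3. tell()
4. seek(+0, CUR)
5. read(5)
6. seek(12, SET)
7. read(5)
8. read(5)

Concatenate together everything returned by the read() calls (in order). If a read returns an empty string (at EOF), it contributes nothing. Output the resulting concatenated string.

After 1 (read(4)): returned 'WT8Z', offset=4
After 2 (seek(+3, CUR)): offset=7
After 3 (tell()): offset=7
After 4 (seek(+0, CUR)): offset=7
After 5 (read(5)): returned 'EQYTD', offset=12
After 6 (seek(12, SET)): offset=12
After 7 (read(5)): returned 'PVIS3', offset=17
After 8 (read(5)): returned 'A44LW', offset=22

Answer: WT8ZEQYTDPVIS3A44LW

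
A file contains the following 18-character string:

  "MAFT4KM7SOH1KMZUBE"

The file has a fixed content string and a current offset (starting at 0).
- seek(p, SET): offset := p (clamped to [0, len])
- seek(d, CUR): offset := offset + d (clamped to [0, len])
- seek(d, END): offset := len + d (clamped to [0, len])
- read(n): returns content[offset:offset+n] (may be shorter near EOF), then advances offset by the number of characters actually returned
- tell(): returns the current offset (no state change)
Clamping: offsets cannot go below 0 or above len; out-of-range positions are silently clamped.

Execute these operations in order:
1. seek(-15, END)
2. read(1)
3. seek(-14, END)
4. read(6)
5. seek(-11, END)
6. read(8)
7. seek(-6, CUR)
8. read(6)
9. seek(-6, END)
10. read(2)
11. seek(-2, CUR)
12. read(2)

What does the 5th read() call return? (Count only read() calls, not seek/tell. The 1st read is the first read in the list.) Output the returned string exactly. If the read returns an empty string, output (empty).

Answer: KM

Derivation:
After 1 (seek(-15, END)): offset=3
After 2 (read(1)): returned 'T', offset=4
After 3 (seek(-14, END)): offset=4
After 4 (read(6)): returned '4KM7SO', offset=10
After 5 (seek(-11, END)): offset=7
After 6 (read(8)): returned '7SOH1KMZ', offset=15
After 7 (seek(-6, CUR)): offset=9
After 8 (read(6)): returned 'OH1KMZ', offset=15
After 9 (seek(-6, END)): offset=12
After 10 (read(2)): returned 'KM', offset=14
After 11 (seek(-2, CUR)): offset=12
After 12 (read(2)): returned 'KM', offset=14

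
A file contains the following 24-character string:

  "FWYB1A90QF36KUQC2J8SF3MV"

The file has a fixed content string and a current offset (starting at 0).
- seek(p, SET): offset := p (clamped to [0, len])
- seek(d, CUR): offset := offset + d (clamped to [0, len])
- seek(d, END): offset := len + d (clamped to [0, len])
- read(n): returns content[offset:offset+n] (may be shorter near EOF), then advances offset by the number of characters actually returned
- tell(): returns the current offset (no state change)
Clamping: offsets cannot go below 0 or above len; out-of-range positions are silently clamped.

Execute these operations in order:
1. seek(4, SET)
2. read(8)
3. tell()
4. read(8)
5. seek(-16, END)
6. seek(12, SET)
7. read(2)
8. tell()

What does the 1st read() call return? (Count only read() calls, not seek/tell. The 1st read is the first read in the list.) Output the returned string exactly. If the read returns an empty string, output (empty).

After 1 (seek(4, SET)): offset=4
After 2 (read(8)): returned '1A90QF36', offset=12
After 3 (tell()): offset=12
After 4 (read(8)): returned 'KUQC2J8S', offset=20
After 5 (seek(-16, END)): offset=8
After 6 (seek(12, SET)): offset=12
After 7 (read(2)): returned 'KU', offset=14
After 8 (tell()): offset=14

Answer: 1A90QF36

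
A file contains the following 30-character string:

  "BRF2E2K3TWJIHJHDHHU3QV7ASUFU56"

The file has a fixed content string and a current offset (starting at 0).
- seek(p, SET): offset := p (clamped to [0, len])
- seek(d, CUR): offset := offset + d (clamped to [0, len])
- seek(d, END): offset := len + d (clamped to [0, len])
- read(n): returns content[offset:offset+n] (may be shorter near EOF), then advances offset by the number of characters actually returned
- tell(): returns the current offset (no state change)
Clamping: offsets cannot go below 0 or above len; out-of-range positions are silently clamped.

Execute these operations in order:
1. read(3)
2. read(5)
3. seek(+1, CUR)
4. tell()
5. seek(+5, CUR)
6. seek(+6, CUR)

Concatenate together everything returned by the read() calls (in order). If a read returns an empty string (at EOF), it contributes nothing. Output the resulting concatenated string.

Answer: BRF2E2K3

Derivation:
After 1 (read(3)): returned 'BRF', offset=3
After 2 (read(5)): returned '2E2K3', offset=8
After 3 (seek(+1, CUR)): offset=9
After 4 (tell()): offset=9
After 5 (seek(+5, CUR)): offset=14
After 6 (seek(+6, CUR)): offset=20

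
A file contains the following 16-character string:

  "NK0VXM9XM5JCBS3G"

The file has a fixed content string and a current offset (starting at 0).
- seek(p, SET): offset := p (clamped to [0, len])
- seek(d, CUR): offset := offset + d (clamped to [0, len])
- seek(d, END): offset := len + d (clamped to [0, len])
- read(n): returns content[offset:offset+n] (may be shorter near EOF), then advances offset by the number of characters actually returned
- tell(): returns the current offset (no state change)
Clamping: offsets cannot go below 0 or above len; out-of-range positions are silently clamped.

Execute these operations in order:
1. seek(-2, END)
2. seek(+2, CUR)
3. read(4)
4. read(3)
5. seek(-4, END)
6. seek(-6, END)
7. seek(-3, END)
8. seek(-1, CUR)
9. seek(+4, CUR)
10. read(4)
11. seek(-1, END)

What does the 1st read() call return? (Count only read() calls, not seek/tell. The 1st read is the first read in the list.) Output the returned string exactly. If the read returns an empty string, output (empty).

Answer: (empty)

Derivation:
After 1 (seek(-2, END)): offset=14
After 2 (seek(+2, CUR)): offset=16
After 3 (read(4)): returned '', offset=16
After 4 (read(3)): returned '', offset=16
After 5 (seek(-4, END)): offset=12
After 6 (seek(-6, END)): offset=10
After 7 (seek(-3, END)): offset=13
After 8 (seek(-1, CUR)): offset=12
After 9 (seek(+4, CUR)): offset=16
After 10 (read(4)): returned '', offset=16
After 11 (seek(-1, END)): offset=15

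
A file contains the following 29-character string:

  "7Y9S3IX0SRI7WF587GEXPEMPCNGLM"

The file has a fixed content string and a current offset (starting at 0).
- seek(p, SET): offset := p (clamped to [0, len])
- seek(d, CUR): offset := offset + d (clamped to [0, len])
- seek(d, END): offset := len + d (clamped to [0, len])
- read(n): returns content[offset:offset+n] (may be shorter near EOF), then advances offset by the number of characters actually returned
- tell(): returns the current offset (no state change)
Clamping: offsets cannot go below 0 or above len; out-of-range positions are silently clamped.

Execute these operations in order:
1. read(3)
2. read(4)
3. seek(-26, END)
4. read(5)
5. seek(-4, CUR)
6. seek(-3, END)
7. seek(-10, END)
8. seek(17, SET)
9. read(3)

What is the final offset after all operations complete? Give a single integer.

Answer: 20

Derivation:
After 1 (read(3)): returned '7Y9', offset=3
After 2 (read(4)): returned 'S3IX', offset=7
After 3 (seek(-26, END)): offset=3
After 4 (read(5)): returned 'S3IX0', offset=8
After 5 (seek(-4, CUR)): offset=4
After 6 (seek(-3, END)): offset=26
After 7 (seek(-10, END)): offset=19
After 8 (seek(17, SET)): offset=17
After 9 (read(3)): returned 'GEX', offset=20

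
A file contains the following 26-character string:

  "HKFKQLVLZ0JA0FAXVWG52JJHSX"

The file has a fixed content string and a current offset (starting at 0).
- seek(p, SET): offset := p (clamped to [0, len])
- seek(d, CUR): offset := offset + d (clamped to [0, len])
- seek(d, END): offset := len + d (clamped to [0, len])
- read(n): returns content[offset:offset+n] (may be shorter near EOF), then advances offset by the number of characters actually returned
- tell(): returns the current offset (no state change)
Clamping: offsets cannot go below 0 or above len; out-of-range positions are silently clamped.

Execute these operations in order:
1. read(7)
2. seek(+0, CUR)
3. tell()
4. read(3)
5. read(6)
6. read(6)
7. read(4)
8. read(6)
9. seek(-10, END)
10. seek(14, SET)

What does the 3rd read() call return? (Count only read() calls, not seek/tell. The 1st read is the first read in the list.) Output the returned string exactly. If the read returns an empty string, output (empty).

After 1 (read(7)): returned 'HKFKQLV', offset=7
After 2 (seek(+0, CUR)): offset=7
After 3 (tell()): offset=7
After 4 (read(3)): returned 'LZ0', offset=10
After 5 (read(6)): returned 'JA0FAX', offset=16
After 6 (read(6)): returned 'VWG52J', offset=22
After 7 (read(4)): returned 'JHSX', offset=26
After 8 (read(6)): returned '', offset=26
After 9 (seek(-10, END)): offset=16
After 10 (seek(14, SET)): offset=14

Answer: JA0FAX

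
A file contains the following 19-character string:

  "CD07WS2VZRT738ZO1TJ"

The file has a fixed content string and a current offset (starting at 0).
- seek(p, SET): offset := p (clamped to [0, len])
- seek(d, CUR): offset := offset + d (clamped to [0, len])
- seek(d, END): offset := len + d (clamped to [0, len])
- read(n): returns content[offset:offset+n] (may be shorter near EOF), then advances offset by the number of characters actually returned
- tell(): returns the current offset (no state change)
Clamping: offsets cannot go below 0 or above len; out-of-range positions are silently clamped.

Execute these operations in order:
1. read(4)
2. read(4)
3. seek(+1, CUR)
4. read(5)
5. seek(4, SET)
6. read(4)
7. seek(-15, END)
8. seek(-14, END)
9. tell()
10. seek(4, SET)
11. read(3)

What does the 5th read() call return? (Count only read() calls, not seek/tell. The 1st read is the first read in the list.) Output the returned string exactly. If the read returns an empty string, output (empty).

Answer: WS2

Derivation:
After 1 (read(4)): returned 'CD07', offset=4
After 2 (read(4)): returned 'WS2V', offset=8
After 3 (seek(+1, CUR)): offset=9
After 4 (read(5)): returned 'RT738', offset=14
After 5 (seek(4, SET)): offset=4
After 6 (read(4)): returned 'WS2V', offset=8
After 7 (seek(-15, END)): offset=4
After 8 (seek(-14, END)): offset=5
After 9 (tell()): offset=5
After 10 (seek(4, SET)): offset=4
After 11 (read(3)): returned 'WS2', offset=7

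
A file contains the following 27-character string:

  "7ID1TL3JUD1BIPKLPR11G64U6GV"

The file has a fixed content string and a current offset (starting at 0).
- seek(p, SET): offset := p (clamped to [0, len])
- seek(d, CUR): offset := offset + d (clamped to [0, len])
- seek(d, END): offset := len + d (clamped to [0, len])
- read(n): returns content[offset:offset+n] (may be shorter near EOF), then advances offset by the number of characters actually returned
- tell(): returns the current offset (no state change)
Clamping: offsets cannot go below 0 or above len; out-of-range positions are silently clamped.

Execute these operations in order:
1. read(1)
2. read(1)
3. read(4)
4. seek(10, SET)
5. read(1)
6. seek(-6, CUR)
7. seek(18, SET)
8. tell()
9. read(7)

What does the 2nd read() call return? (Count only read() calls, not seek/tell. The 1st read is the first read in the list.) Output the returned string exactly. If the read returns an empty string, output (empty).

Answer: I

Derivation:
After 1 (read(1)): returned '7', offset=1
After 2 (read(1)): returned 'I', offset=2
After 3 (read(4)): returned 'D1TL', offset=6
After 4 (seek(10, SET)): offset=10
After 5 (read(1)): returned '1', offset=11
After 6 (seek(-6, CUR)): offset=5
After 7 (seek(18, SET)): offset=18
After 8 (tell()): offset=18
After 9 (read(7)): returned '11G64U6', offset=25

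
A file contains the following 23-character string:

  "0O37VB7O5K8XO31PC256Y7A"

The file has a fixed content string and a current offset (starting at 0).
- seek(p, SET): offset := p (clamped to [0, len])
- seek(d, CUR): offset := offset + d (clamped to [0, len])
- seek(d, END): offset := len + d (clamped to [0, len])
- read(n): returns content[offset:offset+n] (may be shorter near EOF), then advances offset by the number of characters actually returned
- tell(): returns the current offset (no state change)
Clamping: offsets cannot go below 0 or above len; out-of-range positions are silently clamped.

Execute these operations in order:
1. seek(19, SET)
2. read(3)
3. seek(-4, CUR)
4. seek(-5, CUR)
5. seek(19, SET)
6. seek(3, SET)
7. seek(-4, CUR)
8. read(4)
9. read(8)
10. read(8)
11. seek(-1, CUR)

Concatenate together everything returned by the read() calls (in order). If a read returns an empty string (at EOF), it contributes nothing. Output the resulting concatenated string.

Answer: 6Y70O37VB7O5K8XO31PC256

Derivation:
After 1 (seek(19, SET)): offset=19
After 2 (read(3)): returned '6Y7', offset=22
After 3 (seek(-4, CUR)): offset=18
After 4 (seek(-5, CUR)): offset=13
After 5 (seek(19, SET)): offset=19
After 6 (seek(3, SET)): offset=3
After 7 (seek(-4, CUR)): offset=0
After 8 (read(4)): returned '0O37', offset=4
After 9 (read(8)): returned 'VB7O5K8X', offset=12
After 10 (read(8)): returned 'O31PC256', offset=20
After 11 (seek(-1, CUR)): offset=19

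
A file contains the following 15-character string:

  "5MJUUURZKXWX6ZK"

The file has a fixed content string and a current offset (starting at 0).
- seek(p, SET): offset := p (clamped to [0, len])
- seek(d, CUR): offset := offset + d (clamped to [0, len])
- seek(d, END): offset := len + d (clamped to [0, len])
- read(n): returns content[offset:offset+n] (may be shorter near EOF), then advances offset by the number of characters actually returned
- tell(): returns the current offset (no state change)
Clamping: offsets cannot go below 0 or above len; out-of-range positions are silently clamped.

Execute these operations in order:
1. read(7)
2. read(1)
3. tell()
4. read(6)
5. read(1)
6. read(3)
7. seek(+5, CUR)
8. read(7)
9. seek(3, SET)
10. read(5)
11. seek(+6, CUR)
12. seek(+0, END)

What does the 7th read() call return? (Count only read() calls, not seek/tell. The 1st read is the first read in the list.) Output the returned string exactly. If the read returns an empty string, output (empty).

Answer: UUURZ

Derivation:
After 1 (read(7)): returned '5MJUUUR', offset=7
After 2 (read(1)): returned 'Z', offset=8
After 3 (tell()): offset=8
After 4 (read(6)): returned 'KXWX6Z', offset=14
After 5 (read(1)): returned 'K', offset=15
After 6 (read(3)): returned '', offset=15
After 7 (seek(+5, CUR)): offset=15
After 8 (read(7)): returned '', offset=15
After 9 (seek(3, SET)): offset=3
After 10 (read(5)): returned 'UUURZ', offset=8
After 11 (seek(+6, CUR)): offset=14
After 12 (seek(+0, END)): offset=15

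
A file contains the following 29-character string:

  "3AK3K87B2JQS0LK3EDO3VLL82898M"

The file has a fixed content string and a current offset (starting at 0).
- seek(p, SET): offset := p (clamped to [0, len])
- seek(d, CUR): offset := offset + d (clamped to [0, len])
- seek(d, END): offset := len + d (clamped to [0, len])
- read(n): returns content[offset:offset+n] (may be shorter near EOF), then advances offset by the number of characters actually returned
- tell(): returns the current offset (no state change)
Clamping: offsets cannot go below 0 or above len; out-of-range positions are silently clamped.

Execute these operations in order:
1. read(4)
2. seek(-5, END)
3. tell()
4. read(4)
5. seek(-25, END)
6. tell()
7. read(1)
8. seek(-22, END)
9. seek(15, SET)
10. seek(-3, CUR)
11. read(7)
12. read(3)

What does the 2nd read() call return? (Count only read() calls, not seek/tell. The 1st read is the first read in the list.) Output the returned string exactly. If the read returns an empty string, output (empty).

Answer: 2898

Derivation:
After 1 (read(4)): returned '3AK3', offset=4
After 2 (seek(-5, END)): offset=24
After 3 (tell()): offset=24
After 4 (read(4)): returned '2898', offset=28
After 5 (seek(-25, END)): offset=4
After 6 (tell()): offset=4
After 7 (read(1)): returned 'K', offset=5
After 8 (seek(-22, END)): offset=7
After 9 (seek(15, SET)): offset=15
After 10 (seek(-3, CUR)): offset=12
After 11 (read(7)): returned '0LK3EDO', offset=19
After 12 (read(3)): returned '3VL', offset=22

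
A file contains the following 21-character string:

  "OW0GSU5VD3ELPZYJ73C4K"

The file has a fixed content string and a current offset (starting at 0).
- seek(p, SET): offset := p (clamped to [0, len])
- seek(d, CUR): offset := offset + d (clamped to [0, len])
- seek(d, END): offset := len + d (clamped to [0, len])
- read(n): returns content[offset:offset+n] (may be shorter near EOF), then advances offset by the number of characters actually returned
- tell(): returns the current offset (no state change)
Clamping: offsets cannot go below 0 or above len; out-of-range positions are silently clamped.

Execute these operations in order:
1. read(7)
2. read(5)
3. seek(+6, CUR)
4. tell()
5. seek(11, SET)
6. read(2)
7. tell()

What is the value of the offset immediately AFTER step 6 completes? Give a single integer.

After 1 (read(7)): returned 'OW0GSU5', offset=7
After 2 (read(5)): returned 'VD3EL', offset=12
After 3 (seek(+6, CUR)): offset=18
After 4 (tell()): offset=18
After 5 (seek(11, SET)): offset=11
After 6 (read(2)): returned 'LP', offset=13

Answer: 13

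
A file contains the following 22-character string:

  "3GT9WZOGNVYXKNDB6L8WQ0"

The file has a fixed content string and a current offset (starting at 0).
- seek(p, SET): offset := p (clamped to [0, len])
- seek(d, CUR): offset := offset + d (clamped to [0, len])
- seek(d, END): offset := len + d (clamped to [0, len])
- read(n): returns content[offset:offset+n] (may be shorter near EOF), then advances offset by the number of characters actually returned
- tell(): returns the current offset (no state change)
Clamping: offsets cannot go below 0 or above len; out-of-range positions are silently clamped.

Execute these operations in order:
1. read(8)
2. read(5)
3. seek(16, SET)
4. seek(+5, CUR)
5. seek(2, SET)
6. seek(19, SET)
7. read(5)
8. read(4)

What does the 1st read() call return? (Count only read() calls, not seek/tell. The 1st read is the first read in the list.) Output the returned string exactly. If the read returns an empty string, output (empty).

Answer: 3GT9WZOG

Derivation:
After 1 (read(8)): returned '3GT9WZOG', offset=8
After 2 (read(5)): returned 'NVYXK', offset=13
After 3 (seek(16, SET)): offset=16
After 4 (seek(+5, CUR)): offset=21
After 5 (seek(2, SET)): offset=2
After 6 (seek(19, SET)): offset=19
After 7 (read(5)): returned 'WQ0', offset=22
After 8 (read(4)): returned '', offset=22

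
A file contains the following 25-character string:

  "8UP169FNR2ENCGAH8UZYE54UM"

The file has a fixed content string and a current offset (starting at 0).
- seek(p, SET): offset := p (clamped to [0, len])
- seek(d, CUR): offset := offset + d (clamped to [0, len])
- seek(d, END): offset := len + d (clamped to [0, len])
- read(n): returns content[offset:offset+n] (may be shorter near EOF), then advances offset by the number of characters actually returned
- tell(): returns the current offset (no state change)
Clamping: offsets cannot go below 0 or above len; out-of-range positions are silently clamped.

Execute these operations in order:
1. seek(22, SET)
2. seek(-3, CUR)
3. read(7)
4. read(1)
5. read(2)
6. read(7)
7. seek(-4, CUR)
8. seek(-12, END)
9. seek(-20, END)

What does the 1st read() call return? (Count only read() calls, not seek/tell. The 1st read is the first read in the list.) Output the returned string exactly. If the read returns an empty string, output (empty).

After 1 (seek(22, SET)): offset=22
After 2 (seek(-3, CUR)): offset=19
After 3 (read(7)): returned 'YE54UM', offset=25
After 4 (read(1)): returned '', offset=25
After 5 (read(2)): returned '', offset=25
After 6 (read(7)): returned '', offset=25
After 7 (seek(-4, CUR)): offset=21
After 8 (seek(-12, END)): offset=13
After 9 (seek(-20, END)): offset=5

Answer: YE54UM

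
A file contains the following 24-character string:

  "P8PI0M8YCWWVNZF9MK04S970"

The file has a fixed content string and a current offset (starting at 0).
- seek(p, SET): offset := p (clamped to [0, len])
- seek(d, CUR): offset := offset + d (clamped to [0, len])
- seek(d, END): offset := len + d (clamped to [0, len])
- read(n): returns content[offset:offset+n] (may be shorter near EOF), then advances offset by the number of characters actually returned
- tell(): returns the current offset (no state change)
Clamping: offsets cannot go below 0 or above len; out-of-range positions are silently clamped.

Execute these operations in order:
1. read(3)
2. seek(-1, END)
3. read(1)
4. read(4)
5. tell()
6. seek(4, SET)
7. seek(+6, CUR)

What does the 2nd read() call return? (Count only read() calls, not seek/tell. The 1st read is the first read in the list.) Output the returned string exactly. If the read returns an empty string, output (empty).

Answer: 0

Derivation:
After 1 (read(3)): returned 'P8P', offset=3
After 2 (seek(-1, END)): offset=23
After 3 (read(1)): returned '0', offset=24
After 4 (read(4)): returned '', offset=24
After 5 (tell()): offset=24
After 6 (seek(4, SET)): offset=4
After 7 (seek(+6, CUR)): offset=10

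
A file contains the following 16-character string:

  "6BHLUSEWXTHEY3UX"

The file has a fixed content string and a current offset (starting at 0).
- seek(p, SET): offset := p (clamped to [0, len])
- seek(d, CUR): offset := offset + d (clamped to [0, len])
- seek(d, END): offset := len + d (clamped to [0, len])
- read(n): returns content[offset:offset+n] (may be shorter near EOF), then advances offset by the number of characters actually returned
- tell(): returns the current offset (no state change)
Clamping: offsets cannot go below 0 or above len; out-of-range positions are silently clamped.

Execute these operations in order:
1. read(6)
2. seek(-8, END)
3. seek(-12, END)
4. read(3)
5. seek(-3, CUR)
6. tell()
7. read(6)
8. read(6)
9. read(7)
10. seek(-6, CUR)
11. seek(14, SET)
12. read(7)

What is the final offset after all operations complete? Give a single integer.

Answer: 16

Derivation:
After 1 (read(6)): returned '6BHLUS', offset=6
After 2 (seek(-8, END)): offset=8
After 3 (seek(-12, END)): offset=4
After 4 (read(3)): returned 'USE', offset=7
After 5 (seek(-3, CUR)): offset=4
After 6 (tell()): offset=4
After 7 (read(6)): returned 'USEWXT', offset=10
After 8 (read(6)): returned 'HEY3UX', offset=16
After 9 (read(7)): returned '', offset=16
After 10 (seek(-6, CUR)): offset=10
After 11 (seek(14, SET)): offset=14
After 12 (read(7)): returned 'UX', offset=16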